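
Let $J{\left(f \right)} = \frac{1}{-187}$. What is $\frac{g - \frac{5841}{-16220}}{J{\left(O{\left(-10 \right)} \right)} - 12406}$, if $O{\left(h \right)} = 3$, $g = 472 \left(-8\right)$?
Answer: $\frac{11452044373}{37629151060} \approx 0.30434$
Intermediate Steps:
$g = -3776$
$J{\left(f \right)} = - \frac{1}{187}$
$\frac{g - \frac{5841}{-16220}}{J{\left(O{\left(-10 \right)} \right)} - 12406} = \frac{-3776 - \frac{5841}{-16220}}{- \frac{1}{187} - 12406} = \frac{-3776 - - \frac{5841}{16220}}{- \frac{2319923}{187}} = \left(-3776 + \frac{5841}{16220}\right) \left(- \frac{187}{2319923}\right) = \left(- \frac{61240879}{16220}\right) \left(- \frac{187}{2319923}\right) = \frac{11452044373}{37629151060}$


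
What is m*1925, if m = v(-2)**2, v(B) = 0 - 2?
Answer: 7700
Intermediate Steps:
v(B) = -2
m = 4 (m = (-2)**2 = 4)
m*1925 = 4*1925 = 7700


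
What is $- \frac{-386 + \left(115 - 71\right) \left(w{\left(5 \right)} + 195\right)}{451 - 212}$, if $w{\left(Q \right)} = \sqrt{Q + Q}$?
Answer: $- \frac{8194}{239} - \frac{44 \sqrt{10}}{239} \approx -34.867$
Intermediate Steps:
$w{\left(Q \right)} = \sqrt{2} \sqrt{Q}$ ($w{\left(Q \right)} = \sqrt{2 Q} = \sqrt{2} \sqrt{Q}$)
$- \frac{-386 + \left(115 - 71\right) \left(w{\left(5 \right)} + 195\right)}{451 - 212} = - \frac{-386 + \left(115 - 71\right) \left(\sqrt{2} \sqrt{5} + 195\right)}{451 - 212} = - \frac{-386 + 44 \left(\sqrt{10} + 195\right)}{239} = - \frac{-386 + 44 \left(195 + \sqrt{10}\right)}{239} = - \frac{-386 + \left(8580 + 44 \sqrt{10}\right)}{239} = - \frac{8194 + 44 \sqrt{10}}{239} = - (\frac{8194}{239} + \frac{44 \sqrt{10}}{239}) = - \frac{8194}{239} - \frac{44 \sqrt{10}}{239}$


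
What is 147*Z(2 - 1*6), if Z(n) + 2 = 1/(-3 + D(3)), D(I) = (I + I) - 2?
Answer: -147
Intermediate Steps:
D(I) = -2 + 2*I (D(I) = 2*I - 2 = -2 + 2*I)
Z(n) = -1 (Z(n) = -2 + 1/(-3 + (-2 + 2*3)) = -2 + 1/(-3 + (-2 + 6)) = -2 + 1/(-3 + 4) = -2 + 1/1 = -2 + 1 = -1)
147*Z(2 - 1*6) = 147*(-1) = -147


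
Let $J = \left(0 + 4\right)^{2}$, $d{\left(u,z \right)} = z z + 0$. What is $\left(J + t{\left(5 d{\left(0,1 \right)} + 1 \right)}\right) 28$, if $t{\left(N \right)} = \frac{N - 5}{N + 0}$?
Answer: $\frac{1358}{3} \approx 452.67$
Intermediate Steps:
$d{\left(u,z \right)} = z^{2}$ ($d{\left(u,z \right)} = z^{2} + 0 = z^{2}$)
$t{\left(N \right)} = \frac{-5 + N}{N}$
$J = 16$ ($J = 4^{2} = 16$)
$\left(J + t{\left(5 d{\left(0,1 \right)} + 1 \right)}\right) 28 = \left(16 + \frac{-5 + \left(5 \cdot 1^{2} + 1\right)}{5 \cdot 1^{2} + 1}\right) 28 = \left(16 + \frac{-5 + \left(5 \cdot 1 + 1\right)}{5 \cdot 1 + 1}\right) 28 = \left(16 + \frac{-5 + \left(5 + 1\right)}{5 + 1}\right) 28 = \left(16 + \frac{-5 + 6}{6}\right) 28 = \left(16 + \frac{1}{6} \cdot 1\right) 28 = \left(16 + \frac{1}{6}\right) 28 = \frac{97}{6} \cdot 28 = \frac{1358}{3}$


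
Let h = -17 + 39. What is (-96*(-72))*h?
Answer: 152064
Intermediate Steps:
h = 22
(-96*(-72))*h = -96*(-72)*22 = 6912*22 = 152064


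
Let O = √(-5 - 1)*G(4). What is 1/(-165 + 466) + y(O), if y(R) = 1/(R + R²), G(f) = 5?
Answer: -150/45451 - I*√6/4530 ≈ -0.0033003 - 0.00054073*I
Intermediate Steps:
O = 5*I*√6 (O = √(-5 - 1)*5 = √(-6)*5 = (I*√6)*5 = 5*I*√6 ≈ 12.247*I)
1/(-165 + 466) + y(O) = 1/(-165 + 466) + 1/(((5*I*√6))*(1 + 5*I*√6)) = 1/301 + (-I*√6/30)/(1 + 5*I*√6) = 1/301 - I*√6/(30*(1 + 5*I*√6))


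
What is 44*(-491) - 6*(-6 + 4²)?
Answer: -21664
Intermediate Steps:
44*(-491) - 6*(-6 + 4²) = -21604 - 6*(-6 + 16) = -21604 - 6*10 = -21604 - 60 = -21664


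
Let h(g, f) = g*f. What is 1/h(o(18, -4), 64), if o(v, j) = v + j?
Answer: 1/896 ≈ 0.0011161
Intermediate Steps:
o(v, j) = j + v
h(g, f) = f*g
1/h(o(18, -4), 64) = 1/(64*(-4 + 18)) = 1/(64*14) = 1/896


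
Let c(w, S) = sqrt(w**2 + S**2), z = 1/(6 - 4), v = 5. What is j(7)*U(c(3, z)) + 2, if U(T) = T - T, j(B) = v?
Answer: 2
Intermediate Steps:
z = 1/2 ≈ 0.50000
j(B) = 5
c(w, S) = sqrt(S**2 + w**2)
U(T) = 0
j(7)*U(c(3, z)) + 2 = 5*0 + 2 = 0 + 2 = 2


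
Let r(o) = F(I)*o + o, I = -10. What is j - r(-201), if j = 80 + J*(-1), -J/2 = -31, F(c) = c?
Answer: -1791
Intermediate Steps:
J = 62 (J = -2*(-31) = 62)
r(o) = -9*o (r(o) = -10*o + o = -9*o)
j = 18 (j = 80 + 62*(-1) = 80 - 62 = 18)
j - r(-201) = 18 - (-9)*(-201) = 18 - 1*1809 = 18 - 1809 = -1791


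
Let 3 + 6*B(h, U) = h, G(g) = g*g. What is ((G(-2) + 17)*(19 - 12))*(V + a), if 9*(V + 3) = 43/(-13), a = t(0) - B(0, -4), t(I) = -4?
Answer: -78743/78 ≈ -1009.5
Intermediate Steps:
G(g) = g²
B(h, U) = -½ + h/6
a = -7/2 (a = -4 - (-½ + (⅙)*0) = -4 - (-½ + 0) = -4 - 1*(-½) = -4 + ½ = -7/2 ≈ -3.5000)
V = -394/117 (V = -3 + (43/(-13))/9 = -3 + (43*(-1/13))/9 = -3 + (⅑)*(-43/13) = -3 - 43/117 = -394/117 ≈ -3.3675)
((G(-2) + 17)*(19 - 12))*(V + a) = (((-2)² + 17)*(19 - 12))*(-394/117 - 7/2) = ((4 + 17)*7)*(-1607/234) = (21*7)*(-1607/234) = 147*(-1607/234) = -78743/78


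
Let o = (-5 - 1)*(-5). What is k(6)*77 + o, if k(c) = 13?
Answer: 1031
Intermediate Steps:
o = 30 (o = -6*(-5) = 30)
k(6)*77 + o = 13*77 + 30 = 1001 + 30 = 1031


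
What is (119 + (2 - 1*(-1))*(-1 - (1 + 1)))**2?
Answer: 12100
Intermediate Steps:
(119 + (2 - 1*(-1))*(-1 - (1 + 1)))**2 = (119 + (2 + 1)*(-1 - 1*2))**2 = (119 + 3*(-1 - 2))**2 = (119 + 3*(-3))**2 = (119 - 9)**2 = 110**2 = 12100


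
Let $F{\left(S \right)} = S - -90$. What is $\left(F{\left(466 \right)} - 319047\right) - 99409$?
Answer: $-417900$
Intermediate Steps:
$F{\left(S \right)} = 90 + S$ ($F{\left(S \right)} = S + 90 = 90 + S$)
$\left(F{\left(466 \right)} - 319047\right) - 99409 = \left(\left(90 + 466\right) - 319047\right) - 99409 = \left(556 - 319047\right) - 99409 = -318491 - 99409 = -417900$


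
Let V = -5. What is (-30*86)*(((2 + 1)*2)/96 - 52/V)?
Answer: -107973/4 ≈ -26993.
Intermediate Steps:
(-30*86)*(((2 + 1)*2)/96 - 52/V) = (-30*86)*(((2 + 1)*2)/96 - 52/(-5)) = -2580*((3*2)*(1/96) - 52*(-⅕)) = -2580*(6*(1/96) + 52/5) = -2580*(1/16 + 52/5) = -2580*837/80 = -107973/4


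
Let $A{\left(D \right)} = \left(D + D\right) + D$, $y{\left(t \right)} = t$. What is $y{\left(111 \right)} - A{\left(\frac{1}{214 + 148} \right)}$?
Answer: $\frac{40179}{362} \approx 110.99$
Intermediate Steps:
$A{\left(D \right)} = 3 D$ ($A{\left(D \right)} = 2 D + D = 3 D$)
$y{\left(111 \right)} - A{\left(\frac{1}{214 + 148} \right)} = 111 - \frac{3}{214 + 148} = 111 - \frac{3}{362} = \frac{40179}{362}$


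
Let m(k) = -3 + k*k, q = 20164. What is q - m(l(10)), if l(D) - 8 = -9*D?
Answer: 13443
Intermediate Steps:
l(D) = 8 - 9*D
m(k) = -3 + k²
q - m(l(10)) = 20164 - (-3 + (8 - 9*10)²) = 20164 - (-3 + (8 - 90)²) = 20164 - (-3 + (-82)²) = 20164 - (-3 + 6724) = 20164 - 1*6721 = 20164 - 6721 = 13443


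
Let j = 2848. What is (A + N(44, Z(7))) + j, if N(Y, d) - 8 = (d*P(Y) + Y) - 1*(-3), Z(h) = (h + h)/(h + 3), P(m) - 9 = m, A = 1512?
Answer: 22446/5 ≈ 4489.2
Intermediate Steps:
P(m) = 9 + m
Z(h) = 2*h/(3 + h) (Z(h) = (2*h)/(3 + h) = 2*h/(3 + h))
N(Y, d) = 11 + Y + d*(9 + Y) (N(Y, d) = 8 + ((d*(9 + Y) + Y) - 1*(-3)) = 8 + ((Y + d*(9 + Y)) + 3) = 8 + (3 + Y + d*(9 + Y)) = 11 + Y + d*(9 + Y))
(A + N(44, Z(7))) + j = (1512 + (11 + 44 + (2*7/(3 + 7))*(9 + 44))) + 2848 = (1512 + (11 + 44 + (2*7/10)*53)) + 2848 = (1512 + (11 + 44 + (2*7*(⅒))*53)) + 2848 = (1512 + (11 + 44 + (7/5)*53)) + 2848 = (1512 + (11 + 44 + 371/5)) + 2848 = (1512 + 646/5) + 2848 = 8206/5 + 2848 = 22446/5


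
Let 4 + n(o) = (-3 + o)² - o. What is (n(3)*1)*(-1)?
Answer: 7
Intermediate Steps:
n(o) = -4 + (-3 + o)² - o (n(o) = -4 + ((-3 + o)² - o) = -4 + (-3 + o)² - o)
(n(3)*1)*(-1) = ((-4 + (-3 + 3)² - 1*3)*1)*(-1) = ((-4 + 0² - 3)*1)*(-1) = ((-4 + 0 - 3)*1)*(-1) = -7*1*(-1) = -7*(-1) = 7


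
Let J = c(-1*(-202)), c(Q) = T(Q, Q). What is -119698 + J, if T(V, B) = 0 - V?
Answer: -119900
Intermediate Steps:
T(V, B) = -V
c(Q) = -Q
J = -202 (J = -(-1)*(-202) = -1*202 = -202)
-119698 + J = -119698 - 202 = -119900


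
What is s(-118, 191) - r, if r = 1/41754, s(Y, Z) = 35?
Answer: 1461389/41754 ≈ 35.000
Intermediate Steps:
r = 1/41754 ≈ 2.3950e-5
s(-118, 191) - r = 35 - 1*1/41754 = 35 - 1/41754 = 1461389/41754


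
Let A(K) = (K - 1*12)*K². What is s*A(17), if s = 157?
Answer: 226865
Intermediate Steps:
A(K) = K²*(-12 + K) (A(K) = (K - 12)*K² = (-12 + K)*K² = K²*(-12 + K))
s*A(17) = 157*(17²*(-12 + 17)) = 157*(289*5) = 157*1445 = 226865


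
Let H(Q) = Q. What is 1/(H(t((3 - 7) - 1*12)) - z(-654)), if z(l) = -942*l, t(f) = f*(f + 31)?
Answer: -1/616308 ≈ -1.6226e-6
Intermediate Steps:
t(f) = f*(31 + f)
1/(H(t((3 - 7) - 1*12)) - z(-654)) = 1/(((3 - 7) - 1*12)*(31 + ((3 - 7) - 1*12)) - (-942)*(-654)) = 1/((-4 - 12)*(31 + (-4 - 12)) - 1*616068) = 1/(-16*(31 - 16) - 616068) = 1/(-16*15 - 616068) = 1/(-240 - 616068) = 1/(-616308) = -1/616308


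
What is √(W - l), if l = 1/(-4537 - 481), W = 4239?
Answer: √106739398454/5018 ≈ 65.108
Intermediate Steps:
l = -1/5018 (l = 1/(-5018) = -1/5018 ≈ -0.00019928)
√(W - l) = √(4239 - 1*(-1/5018)) = √(4239 + 1/5018) = √(21271303/5018) = √106739398454/5018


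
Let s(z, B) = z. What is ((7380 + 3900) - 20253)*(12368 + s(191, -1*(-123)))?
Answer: -112691907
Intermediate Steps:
((7380 + 3900) - 20253)*(12368 + s(191, -1*(-123))) = ((7380 + 3900) - 20253)*(12368 + 191) = (11280 - 20253)*12559 = -8973*12559 = -112691907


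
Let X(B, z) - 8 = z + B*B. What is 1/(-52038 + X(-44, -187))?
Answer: -1/50281 ≈ -1.9888e-5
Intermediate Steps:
X(B, z) = 8 + z + B² (X(B, z) = 8 + (z + B*B) = 8 + (z + B²) = 8 + z + B²)
1/(-52038 + X(-44, -187)) = 1/(-52038 + (8 - 187 + (-44)²)) = 1/(-52038 + (8 - 187 + 1936)) = 1/(-52038 + 1757) = 1/(-50281) = -1/50281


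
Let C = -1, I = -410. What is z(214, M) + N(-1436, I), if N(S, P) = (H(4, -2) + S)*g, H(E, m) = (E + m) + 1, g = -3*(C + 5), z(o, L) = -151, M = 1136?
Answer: 17045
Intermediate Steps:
g = -12 (g = -3*(-1 + 5) = -3*4 = -12)
H(E, m) = 1 + E + m
N(S, P) = -36 - 12*S (N(S, P) = ((1 + 4 - 2) + S)*(-12) = (3 + S)*(-12) = -36 - 12*S)
z(214, M) + N(-1436, I) = -151 + (-36 - 12*(-1436)) = -151 + (-36 + 17232) = -151 + 17196 = 17045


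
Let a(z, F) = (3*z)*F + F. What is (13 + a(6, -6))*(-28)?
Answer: 2828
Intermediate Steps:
a(z, F) = F + 3*F*z (a(z, F) = 3*F*z + F = F + 3*F*z)
(13 + a(6, -6))*(-28) = (13 - 6*(1 + 3*6))*(-28) = (13 - 6*(1 + 18))*(-28) = (13 - 6*19)*(-28) = (13 - 114)*(-28) = -101*(-28) = 2828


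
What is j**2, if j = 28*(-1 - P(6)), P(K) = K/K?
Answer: 3136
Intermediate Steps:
P(K) = 1
j = -56 (j = 28*(-1 - 1*1) = 28*(-1 - 1) = 28*(-2) = -56)
j**2 = (-56)**2 = 3136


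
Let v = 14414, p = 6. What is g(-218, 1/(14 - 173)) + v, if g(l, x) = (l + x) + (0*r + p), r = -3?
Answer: 2258117/159 ≈ 14202.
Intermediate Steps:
g(l, x) = 6 + l + x (g(l, x) = (l + x) + (0*(-3) + 6) = (l + x) + (0 + 6) = (l + x) + 6 = 6 + l + x)
g(-218, 1/(14 - 173)) + v = (6 - 218 + 1/(14 - 173)) + 14414 = (6 - 218 + 1/(-159)) + 14414 = (6 - 218 - 1/159) + 14414 = -33709/159 + 14414 = 2258117/159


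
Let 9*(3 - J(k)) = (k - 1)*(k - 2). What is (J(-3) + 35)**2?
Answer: 103684/81 ≈ 1280.0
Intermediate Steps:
J(k) = 3 - (-1 + k)*(-2 + k)/9 (J(k) = 3 - (k - 1)*(k - 2)/9 = 3 - (-1 + k)*(-2 + k)/9)
(J(-3) + 35)**2 = ((25/9 - 1/9*(-3)**2 + (1/3)*(-3)) + 35)**2 = ((25/9 - 1/9*9 - 1) + 35)**2 = ((25/9 - 1 - 1) + 35)**2 = (7/9 + 35)**2 = (322/9)**2 = 103684/81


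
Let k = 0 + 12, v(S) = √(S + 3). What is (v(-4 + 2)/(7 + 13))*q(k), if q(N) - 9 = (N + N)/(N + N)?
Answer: ½ ≈ 0.50000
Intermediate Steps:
v(S) = √(3 + S)
k = 12
q(N) = 10 (q(N) = 9 + (N + N)/(N + N) = 9 + (2*N)/((2*N)) = 9 + (2*N)*(1/(2*N)) = 9 + 1 = 10)
(v(-4 + 2)/(7 + 13))*q(k) = (√(3 + (-4 + 2))/(7 + 13))*10 = (√(3 - 2)/20)*10 = (√1/20)*10 = ((1/20)*1)*10 = (1/20)*10 = ½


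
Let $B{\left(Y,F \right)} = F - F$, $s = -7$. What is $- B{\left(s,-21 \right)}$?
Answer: $0$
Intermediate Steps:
$B{\left(Y,F \right)} = 0$
$- B{\left(s,-21 \right)} = \left(-1\right) 0 = 0$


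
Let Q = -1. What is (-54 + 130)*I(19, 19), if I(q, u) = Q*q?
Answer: -1444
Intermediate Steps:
I(q, u) = -q
(-54 + 130)*I(19, 19) = (-54 + 130)*(-1*19) = 76*(-19) = -1444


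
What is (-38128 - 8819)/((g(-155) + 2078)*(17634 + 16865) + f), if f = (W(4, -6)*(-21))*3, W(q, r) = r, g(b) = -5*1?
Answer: -15649/23838935 ≈ -0.00065645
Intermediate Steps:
g(b) = -5
f = 378 (f = -6*(-21)*3 = 126*3 = 378)
(-38128 - 8819)/((g(-155) + 2078)*(17634 + 16865) + f) = (-38128 - 8819)/((-5 + 2078)*(17634 + 16865) + 378) = -46947/(2073*34499 + 378) = -46947/(71516427 + 378) = -46947/71516805 = -46947*1/71516805 = -15649/23838935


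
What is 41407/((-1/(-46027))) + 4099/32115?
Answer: 61206051250834/32115 ≈ 1.9058e+9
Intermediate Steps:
41407/((-1/(-46027))) + 4099/32115 = 41407/((-1*(-1/46027))) + 4099*(1/32115) = 41407/(1/46027) + 4099/32115 = 41407*46027 + 4099/32115 = 1905839989 + 4099/32115 = 61206051250834/32115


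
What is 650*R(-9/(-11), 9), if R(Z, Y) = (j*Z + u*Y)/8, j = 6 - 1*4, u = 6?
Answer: 49725/11 ≈ 4520.5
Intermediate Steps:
j = 2 (j = 6 - 4 = 2)
R(Z, Y) = Z/4 + 3*Y/4 (R(Z, Y) = (2*Z + 6*Y)/8 = (2*Z + 6*Y)*(⅛) = Z/4 + 3*Y/4)
650*R(-9/(-11), 9) = 650*((-9/(-11))/4 + (¾)*9) = 650*((-9*(-1/11))/4 + 27/4) = 650*((¼)*(9/11) + 27/4) = 650*(9/44 + 27/4) = 650*(153/22) = 49725/11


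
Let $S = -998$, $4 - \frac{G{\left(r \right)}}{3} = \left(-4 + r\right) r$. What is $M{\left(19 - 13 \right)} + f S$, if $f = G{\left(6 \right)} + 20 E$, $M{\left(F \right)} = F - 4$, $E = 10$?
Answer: $-175646$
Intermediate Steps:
$G{\left(r \right)} = 12 - 3 r \left(-4 + r\right)$ ($G{\left(r \right)} = 12 - 3 \left(-4 + r\right) r = 12 - 3 r \left(-4 + r\right)$)
$M{\left(F \right)} = -4 + F$
$f = 176$ ($f = \left(12 - 3 \cdot 6^{2} + 12 \cdot 6\right) + 20 \cdot 10 = \left(12 - 108 + 72\right) + 200 = -24 + 200 = 176$)
$M{\left(19 - 13 \right)} + f S = \left(-4 + \left(19 - 13\right)\right) + 176 \left(-998\right) = \left(-4 + 6\right) - 175648 = 2 - 175648 = -175646$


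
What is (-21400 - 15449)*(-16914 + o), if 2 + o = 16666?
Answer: 9212250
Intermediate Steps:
o = 16664 (o = -2 + 16666 = 16664)
(-21400 - 15449)*(-16914 + o) = (-21400 - 15449)*(-16914 + 16664) = -36849*(-250) = 9212250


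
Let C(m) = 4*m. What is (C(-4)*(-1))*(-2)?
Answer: -32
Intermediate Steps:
(C(-4)*(-1))*(-2) = ((4*(-4))*(-1))*(-2) = -16*(-1)*(-2) = 16*(-2) = -32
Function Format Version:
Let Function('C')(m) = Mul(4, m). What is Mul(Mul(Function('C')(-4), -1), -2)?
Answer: -32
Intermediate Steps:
Mul(Mul(Function('C')(-4), -1), -2) = Mul(Mul(Mul(4, -4), -1), -2) = Mul(Mul(-16, -1), -2) = Mul(16, -2) = -32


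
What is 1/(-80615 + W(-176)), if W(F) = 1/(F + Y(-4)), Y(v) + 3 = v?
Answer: -183/14752546 ≈ -1.2405e-5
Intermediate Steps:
Y(v) = -3 + v
W(F) = 1/(-7 + F) (W(F) = 1/(F + (-3 - 4)) = 1/(F - 7) = 1/(-7 + F))
1/(-80615 + W(-176)) = 1/(-80615 + 1/(-7 - 176)) = 1/(-80615 + 1/(-183)) = 1/(-80615 - 1/183) = 1/(-14752546/183) = -183/14752546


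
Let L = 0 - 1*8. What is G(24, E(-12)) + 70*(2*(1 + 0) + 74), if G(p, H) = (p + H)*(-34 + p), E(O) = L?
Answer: 5160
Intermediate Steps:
L = -8 (L = 0 - 8 = -8)
E(O) = -8
G(p, H) = (-34 + p)*(H + p) (G(p, H) = (H + p)*(-34 + p) = (-34 + p)*(H + p))
G(24, E(-12)) + 70*(2*(1 + 0) + 74) = (24**2 - 34*(-8) - 34*24 - 8*24) + 70*(2*(1 + 0) + 74) = (576 + 272 - 816 - 192) + 70*(2*1 + 74) = -160 + 70*(2 + 74) = -160 + 70*76 = -160 + 5320 = 5160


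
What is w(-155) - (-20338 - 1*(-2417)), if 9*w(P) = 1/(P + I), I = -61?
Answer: 34838423/1944 ≈ 17921.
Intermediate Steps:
w(P) = 1/(9*(-61 + P)) (w(P) = 1/(9*(P - 61)) = 1/(9*(-61 + P)))
w(-155) - (-20338 - 1*(-2417)) = 1/(9*(-61 - 155)) - (-20338 - 1*(-2417)) = (⅑)/(-216) - (-20338 + 2417) = (⅑)*(-1/216) - 1*(-17921) = -1/1944 + 17921 = 34838423/1944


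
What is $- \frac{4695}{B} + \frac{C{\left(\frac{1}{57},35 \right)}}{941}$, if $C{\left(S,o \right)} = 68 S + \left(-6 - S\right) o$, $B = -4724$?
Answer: $\frac{65145109}{84460396} \approx 0.77131$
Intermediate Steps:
$C{\left(S,o \right)} = 68 S + o \left(-6 - S\right)$
$- \frac{4695}{B} + \frac{C{\left(\frac{1}{57},35 \right)}}{941} = - \frac{4695}{-4724} + \frac{\left(-6\right) 35 + \frac{68}{57} - \frac{1}{57} \cdot 35}{941} = \left(-4695\right) \left(- \frac{1}{4724}\right) + \left(-210 + 68 \cdot \frac{1}{57} - \frac{1}{57} \cdot 35\right) \frac{1}{941} = \frac{4695}{4724} + \left(-210 + \frac{68}{57} - \frac{35}{57}\right) \frac{1}{941} = \frac{4695}{4724} - \frac{3979}{17879} = \frac{65145109}{84460396}$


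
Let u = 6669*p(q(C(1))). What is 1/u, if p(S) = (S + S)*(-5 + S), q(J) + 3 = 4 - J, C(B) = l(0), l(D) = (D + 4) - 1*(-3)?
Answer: 1/880308 ≈ 1.1360e-6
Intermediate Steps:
l(D) = 7 + D (l(D) = (4 + D) + 3 = 7 + D)
C(B) = 7 (C(B) = 7 + 0 = 7)
q(J) = 1 - J (q(J) = -3 + (4 - J) = 1 - J)
p(S) = 2*S*(-5 + S) (p(S) = (2*S)*(-5 + S) = 2*S*(-5 + S))
u = 880308 (u = 6669*(2*(1 - 1*7)*(-5 + (1 - 1*7))) = 6669*(2*(1 - 7)*(-5 + (1 - 7))) = 6669*(2*(-6)*(-5 - 6)) = 6669*(2*(-6)*(-11)) = 6669*132 = 880308)
1/u = 1/880308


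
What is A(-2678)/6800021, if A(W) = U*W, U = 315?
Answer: -843570/6800021 ≈ -0.12405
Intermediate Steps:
A(W) = 315*W
A(-2678)/6800021 = (315*(-2678))/6800021 = -843570*1/6800021 = -843570/6800021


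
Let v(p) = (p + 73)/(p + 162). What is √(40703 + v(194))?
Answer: √162815/2 ≈ 201.75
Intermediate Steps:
v(p) = (73 + p)/(162 + p)
√(40703 + v(194)) = √(40703 + (73 + 194)/(162 + 194)) = √(40703 + 267/356) = √(40703 + (1/356)*267) = √(40703 + ¾) = √(162815/4) = √162815/2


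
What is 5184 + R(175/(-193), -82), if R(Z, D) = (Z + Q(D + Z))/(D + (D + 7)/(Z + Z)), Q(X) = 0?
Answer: 569293778/109817 ≈ 5184.0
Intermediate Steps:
R(Z, D) = Z/(D + (7 + D)/(2*Z)) (R(Z, D) = (Z + 0)/(D + (D + 7)/(Z + Z)) = Z/(D + (7 + D)/((2*Z))) = Z/(D + (7 + D)*(1/(2*Z))) = Z/(D + (7 + D)/(2*Z)))
5184 + R(175/(-193), -82) = 5184 + 2*(175/(-193))²/(7 - 82 + 2*(-82)*(175/(-193))) = 5184 + 2*(175*(-1/193))²/(7 - 82 + 2*(-82)*(175*(-1/193))) = 5184 + 2*(-175/193)²/(7 - 82 + 2*(-82)*(-175/193)) = 5184 + 2*(30625/37249)/(7 - 82 + 28700/193) = 5184 + 2*(30625/37249)/(14225/193) = 5184 + 2*(30625/37249)*(193/14225) = 5184 + 2450/109817 = 569293778/109817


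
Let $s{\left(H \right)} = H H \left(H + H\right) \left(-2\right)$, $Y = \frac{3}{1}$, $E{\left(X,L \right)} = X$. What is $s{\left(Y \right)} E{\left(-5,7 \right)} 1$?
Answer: $540$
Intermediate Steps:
$Y = 3$ ($Y = 3 \cdot 1 = 3$)
$s{\left(H \right)} = - 4 H^{3}$ ($s{\left(H \right)} = H^{2} \cdot 2 H \left(-2\right) = H^{2} \left(- 4 H\right) = - 4 H^{3}$)
$s{\left(Y \right)} E{\left(-5,7 \right)} 1 = - 4 \cdot 3^{3} \left(-5\right) 1 = \left(-4\right) 27 \left(-5\right) 1 = \left(-108\right) \left(-5\right) 1 = 540 \cdot 1 = 540$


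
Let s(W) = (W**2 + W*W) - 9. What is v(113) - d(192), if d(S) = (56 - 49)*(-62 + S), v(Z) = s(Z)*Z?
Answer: 2883867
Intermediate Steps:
s(W) = -9 + 2*W**2 (s(W) = (W**2 + W**2) - 9 = 2*W**2 - 9 = -9 + 2*W**2)
v(Z) = Z*(-9 + 2*Z**2) (v(Z) = (-9 + 2*Z**2)*Z = Z*(-9 + 2*Z**2))
d(S) = -434 + 7*S (d(S) = 7*(-62 + S) = -434 + 7*S)
v(113) - d(192) = 113*(-9 + 2*113**2) - (-434 + 7*192) = 113*(-9 + 2*12769) - (-434 + 1344) = 113*(-9 + 25538) - 1*910 = 113*25529 - 910 = 2884777 - 910 = 2883867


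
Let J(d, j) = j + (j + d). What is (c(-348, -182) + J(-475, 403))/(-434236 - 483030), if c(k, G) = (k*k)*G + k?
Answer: 22040945/917266 ≈ 24.029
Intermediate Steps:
J(d, j) = d + 2*j (J(d, j) = j + (d + j) = d + 2*j)
c(k, G) = k + G*k² (c(k, G) = k²*G + k = G*k² + k = k + G*k²)
(c(-348, -182) + J(-475, 403))/(-434236 - 483030) = (-348*(1 - 182*(-348)) + (-475 + 2*403))/(-434236 - 483030) = (-348*(1 + 63336) + (-475 + 806))/(-917266) = (-348*63337 + 331)*(-1/917266) = (-22041276 + 331)*(-1/917266) = -22040945*(-1/917266) = 22040945/917266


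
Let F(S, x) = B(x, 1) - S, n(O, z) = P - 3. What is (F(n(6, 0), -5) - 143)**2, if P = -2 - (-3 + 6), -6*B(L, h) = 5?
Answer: 664225/36 ≈ 18451.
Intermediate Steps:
B(L, h) = -5/6 (B(L, h) = -1/6*5 = -5/6)
P = -5 (P = -2 - 1*3 = -2 - 3 = -5)
n(O, z) = -8 (n(O, z) = -5 - 3 = -8)
F(S, x) = -5/6 - S
(F(n(6, 0), -5) - 143)**2 = ((-5/6 - 1*(-8)) - 143)**2 = ((-5/6 + 8) - 143)**2 = (43/6 - 143)**2 = (-815/6)**2 = 664225/36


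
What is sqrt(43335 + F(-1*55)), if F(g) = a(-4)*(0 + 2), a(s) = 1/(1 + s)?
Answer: sqrt(390009)/3 ≈ 208.17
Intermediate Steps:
F(g) = -2/3 (F(g) = (0 + 2)/(1 - 4) = 2/(-3) = -1/3*2 = -2/3)
sqrt(43335 + F(-1*55)) = sqrt(43335 - 2/3) = sqrt(130003/3) = sqrt(390009)/3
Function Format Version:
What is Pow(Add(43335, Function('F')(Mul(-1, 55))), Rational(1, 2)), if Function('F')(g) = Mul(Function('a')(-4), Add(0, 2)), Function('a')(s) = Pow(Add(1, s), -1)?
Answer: Mul(Rational(1, 3), Pow(390009, Rational(1, 2))) ≈ 208.17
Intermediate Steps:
Function('F')(g) = Rational(-2, 3) (Function('F')(g) = Mul(Pow(Add(1, -4), -1), Add(0, 2)) = Mul(Pow(-3, -1), 2) = Mul(Rational(-1, 3), 2) = Rational(-2, 3))
Pow(Add(43335, Function('F')(Mul(-1, 55))), Rational(1, 2)) = Pow(Add(43335, Rational(-2, 3)), Rational(1, 2)) = Pow(Rational(130003, 3), Rational(1, 2)) = Mul(Rational(1, 3), Pow(390009, Rational(1, 2)))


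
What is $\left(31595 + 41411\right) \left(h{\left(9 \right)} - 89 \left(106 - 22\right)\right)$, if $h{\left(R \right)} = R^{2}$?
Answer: $-539879370$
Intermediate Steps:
$\left(31595 + 41411\right) \left(h{\left(9 \right)} - 89 \left(106 - 22\right)\right) = \left(31595 + 41411\right) \left(9^{2} - 89 \left(106 - 22\right)\right) = 73006 \left(81 - 7476\right) = 73006 \left(-7395\right) = -539879370$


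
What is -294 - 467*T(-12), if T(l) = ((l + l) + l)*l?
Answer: -202038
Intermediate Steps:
T(l) = 3*l² (T(l) = (2*l + l)*l = (3*l)*l = 3*l²)
-294 - 467*T(-12) = -294 - 1401*(-12)² = -294 - 1401*144 = -294 - 467*432 = -294 - 201744 = -202038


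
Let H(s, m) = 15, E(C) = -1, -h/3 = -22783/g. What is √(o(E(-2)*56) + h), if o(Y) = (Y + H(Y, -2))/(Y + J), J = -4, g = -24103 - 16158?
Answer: I*√1479736085685/1207830 ≈ 1.0071*I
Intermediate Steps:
g = -40261
h = -68349/40261 (h = -(-68349)/(-40261) = -(-68349)*(-1)/40261 = -3*22783/40261 = -68349/40261 ≈ -1.6976)
o(Y) = (15 + Y)/(-4 + Y) (o(Y) = (Y + 15)/(Y - 4) = (15 + Y)/(-4 + Y))
√(o(E(-2)*56) + h) = √((15 - 1*56)/(-4 - 1*56) - 68349/40261) = √((15 - 56)/(-4 - 56) - 68349/40261) = √(-41/(-60) - 68349/40261) = √(-1/60*(-41) - 68349/40261) = √(41/60 - 68349/40261) = √(-2450239/2415660) = I*√1479736085685/1207830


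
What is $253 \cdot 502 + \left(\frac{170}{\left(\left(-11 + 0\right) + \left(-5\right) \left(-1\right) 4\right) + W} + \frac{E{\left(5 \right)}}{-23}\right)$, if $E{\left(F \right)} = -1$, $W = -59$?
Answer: $\frac{14605304}{115} \approx 1.27 \cdot 10^{5}$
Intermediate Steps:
$253 \cdot 502 + \left(\frac{170}{\left(\left(-11 + 0\right) + \left(-5\right) \left(-1\right) 4\right) + W} + \frac{E{\left(5 \right)}}{-23}\right) = 253 \cdot 502 + \left(\frac{170}{\left(\left(-11 + 0\right) + \left(-5\right) \left(-1\right) 4\right) - 59} - \frac{1}{-23}\right) = 127006 + \left(\frac{170}{\left(-11 + 5 \cdot 4\right) - 59} - - \frac{1}{23}\right) = 127006 + \left(\frac{170}{\left(-11 + 20\right) - 59} + \frac{1}{23}\right) = 127006 + \left(\frac{170}{9 - 59} + \frac{1}{23}\right) = 127006 + \left(\frac{170}{-50} + \frac{1}{23}\right) = 127006 + \left(170 \left(- \frac{1}{50}\right) + \frac{1}{23}\right) = 127006 + \left(- \frac{17}{5} + \frac{1}{23}\right) = 127006 - \frac{386}{115} = \frac{14605304}{115}$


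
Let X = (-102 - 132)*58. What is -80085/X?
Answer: 26695/4524 ≈ 5.9007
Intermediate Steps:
X = -13572 (X = -234*58 = -13572)
-80085/X = -80085/(-13572) = -80085*(-1/13572) = 26695/4524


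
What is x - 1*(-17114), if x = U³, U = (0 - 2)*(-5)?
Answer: 18114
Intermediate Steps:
U = 10 (U = -2*(-5) = 10)
x = 1000 (x = 10³ = 1000)
x - 1*(-17114) = 1000 - 1*(-17114) = 1000 + 17114 = 18114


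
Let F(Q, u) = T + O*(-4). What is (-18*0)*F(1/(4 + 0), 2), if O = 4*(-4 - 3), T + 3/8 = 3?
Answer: 0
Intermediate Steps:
T = 21/8 (T = -3/8 + 3 = 21/8 ≈ 2.6250)
O = -28 (O = 4*(-7) = -28)
F(Q, u) = 917/8 (F(Q, u) = 21/8 - 28*(-4) = 21/8 + 112 = 917/8)
(-18*0)*F(1/(4 + 0), 2) = -18*0*(917/8) = 0*(917/8) = 0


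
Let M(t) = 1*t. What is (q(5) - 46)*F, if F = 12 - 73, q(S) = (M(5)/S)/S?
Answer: 13969/5 ≈ 2793.8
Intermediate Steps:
M(t) = t
q(S) = 5/S**2 (q(S) = (5/S)/S = 5/S**2)
F = -61
(q(5) - 46)*F = (5/5**2 - 46)*(-61) = (5*(1/25) - 46)*(-61) = (1/5 - 46)*(-61) = -229/5*(-61) = 13969/5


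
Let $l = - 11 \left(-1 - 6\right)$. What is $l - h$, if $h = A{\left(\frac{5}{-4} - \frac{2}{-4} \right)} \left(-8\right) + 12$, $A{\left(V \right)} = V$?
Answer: $59$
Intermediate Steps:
$l = 77$ ($l = \left(-11\right) \left(-7\right) = 77$)
$h = 18$ ($h = \left(\frac{5}{-4} - \frac{2}{-4}\right) \left(-8\right) + 12 = \left(5 \left(- \frac{1}{4}\right) - - \frac{1}{2}\right) \left(-8\right) + 12 = \left(- \frac{5}{4} + \frac{1}{2}\right) \left(-8\right) + 12 = \left(- \frac{3}{4}\right) \left(-8\right) + 12 = 6 + 12 = 18$)
$l - h = 77 - 18 = 59$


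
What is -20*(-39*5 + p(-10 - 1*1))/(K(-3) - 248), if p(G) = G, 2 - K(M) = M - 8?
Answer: -824/47 ≈ -17.532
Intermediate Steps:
K(M) = 10 - M (K(M) = 2 - (M - 8) = 2 - (-8 + M) = 2 + (8 - M) = 10 - M)
-20*(-39*5 + p(-10 - 1*1))/(K(-3) - 248) = -20*(-39*5 + (-10 - 1*1))/((10 - 1*(-3)) - 248) = -20*(-195 + (-10 - 1))/((10 + 3) - 248) = -20*(-195 - 11)/(13 - 248) = -(-4120)/(-235) = -(-4120)*(-1)/235 = -20*206/235 = -824/47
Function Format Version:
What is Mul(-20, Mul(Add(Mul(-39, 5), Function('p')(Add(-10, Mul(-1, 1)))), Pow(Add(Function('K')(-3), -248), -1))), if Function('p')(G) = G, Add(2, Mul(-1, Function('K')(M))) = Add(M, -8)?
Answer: Rational(-824, 47) ≈ -17.532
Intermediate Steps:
Function('K')(M) = Add(10, Mul(-1, M)) (Function('K')(M) = Add(2, Mul(-1, Add(M, -8))) = Add(2, Mul(-1, Add(-8, M))) = Add(2, Add(8, Mul(-1, M))) = Add(10, Mul(-1, M)))
Mul(-20, Mul(Add(Mul(-39, 5), Function('p')(Add(-10, Mul(-1, 1)))), Pow(Add(Function('K')(-3), -248), -1))) = Mul(-20, Mul(Add(Mul(-39, 5), Add(-10, Mul(-1, 1))), Pow(Add(Add(10, Mul(-1, -3)), -248), -1))) = Mul(-20, Mul(Add(-195, Add(-10, -1)), Pow(Add(Add(10, 3), -248), -1))) = Mul(-20, Mul(Add(-195, -11), Pow(Add(13, -248), -1))) = Mul(-20, Mul(-206, Pow(-235, -1))) = Mul(-20, Mul(-206, Rational(-1, 235))) = Mul(-20, Rational(206, 235)) = Rational(-824, 47)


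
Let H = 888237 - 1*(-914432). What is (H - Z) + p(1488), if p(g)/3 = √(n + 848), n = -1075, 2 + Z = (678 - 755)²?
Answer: 1796742 + 3*I*√227 ≈ 1.7967e+6 + 45.2*I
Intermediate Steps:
H = 1802669 (H = 888237 + 914432 = 1802669)
Z = 5927 (Z = -2 + (678 - 755)² = -2 + (-77)² = -2 + 5929 = 5927)
p(g) = 3*I*√227 (p(g) = 3*√(-1075 + 848) = 3*√(-227) = 3*(I*√227) = 3*I*√227)
(H - Z) + p(1488) = (1802669 - 1*5927) + 3*I*√227 = (1802669 - 5927) + 3*I*√227 = 1796742 + 3*I*√227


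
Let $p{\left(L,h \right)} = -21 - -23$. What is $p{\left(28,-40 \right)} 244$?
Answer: $488$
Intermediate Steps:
$p{\left(L,h \right)} = 2$ ($p{\left(L,h \right)} = -21 + 23 = 2$)
$p{\left(28,-40 \right)} 244 = 2 \cdot 244 = 488$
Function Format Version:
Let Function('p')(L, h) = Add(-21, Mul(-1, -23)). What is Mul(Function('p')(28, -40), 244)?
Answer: 488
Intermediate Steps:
Function('p')(L, h) = 2 (Function('p')(L, h) = Add(-21, 23) = 2)
Mul(Function('p')(28, -40), 244) = Mul(2, 244) = 488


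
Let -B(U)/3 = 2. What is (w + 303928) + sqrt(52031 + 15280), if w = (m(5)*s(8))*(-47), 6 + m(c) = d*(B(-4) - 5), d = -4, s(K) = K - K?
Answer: 303928 + 9*sqrt(831) ≈ 3.0419e+5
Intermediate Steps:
B(U) = -6 (B(U) = -3*2 = -6)
s(K) = 0
m(c) = 38 (m(c) = -6 - 4*(-6 - 5) = -6 - 4*(-11) = -6 + 44 = 38)
w = 0 (w = (38*0)*(-47) = 0*(-47) = 0)
(w + 303928) + sqrt(52031 + 15280) = (0 + 303928) + sqrt(52031 + 15280) = 303928 + sqrt(67311) = 303928 + 9*sqrt(831)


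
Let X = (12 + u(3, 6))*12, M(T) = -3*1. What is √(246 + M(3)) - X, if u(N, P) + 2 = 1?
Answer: -132 + 9*√3 ≈ -116.41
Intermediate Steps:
M(T) = -3
u(N, P) = -1 (u(N, P) = -2 + 1 = -1)
X = 132 (X = (12 - 1)*12 = 11*12 = 132)
√(246 + M(3)) - X = √(246 - 3) - 1*132 = √243 - 132 = 9*√3 - 132 = -132 + 9*√3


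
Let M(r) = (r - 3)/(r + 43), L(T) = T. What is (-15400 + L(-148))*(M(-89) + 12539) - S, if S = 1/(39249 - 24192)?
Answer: -2935926305677/15057 ≈ -1.9499e+8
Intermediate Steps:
M(r) = (-3 + r)/(43 + r)
S = 1/15057 ≈ 6.6414e-5
(-15400 + L(-148))*(M(-89) + 12539) - S = (-15400 - 148)*((-3 - 89)/(43 - 89) + 12539) - 1*1/15057 = -15548*(-92/(-46) + 12539) - 1/15057 = -15548*(-1/46*(-92) + 12539) - 1/15057 = -15548*(2 + 12539) - 1/15057 = -15548*12541 - 1/15057 = -194987468 - 1/15057 = -2935926305677/15057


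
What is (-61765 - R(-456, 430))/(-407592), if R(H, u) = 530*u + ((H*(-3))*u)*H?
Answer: -29771975/45288 ≈ -657.39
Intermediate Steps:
R(H, u) = 530*u - 3*u*H² (R(H, u) = 530*u + ((-3*H)*u)*H = 530*u + (-3*H*u)*H = 530*u - 3*u*H²)
(-61765 - R(-456, 430))/(-407592) = (-61765 - 430*(530 - 3*(-456)²))/(-407592) = (-61765 - 430*(530 - 3*207936))*(-1/407592) = (-61765 - 430*(530 - 623808))*(-1/407592) = (-61765 - 430*(-623278))*(-1/407592) = (-61765 - 1*(-268009540))*(-1/407592) = (-61765 + 268009540)*(-1/407592) = 267947775*(-1/407592) = -29771975/45288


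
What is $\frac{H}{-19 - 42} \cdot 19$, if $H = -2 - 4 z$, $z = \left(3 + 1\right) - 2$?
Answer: $\frac{190}{61} \approx 3.1148$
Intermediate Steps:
$z = 2$ ($z = 4 - 2 = 2$)
$H = -10$ ($H = -2 - 8 = -10$)
$\frac{H}{-19 - 42} \cdot 19 = \frac{1}{-19 - 42} \left(-10\right) 19 = \frac{1}{-61} \left(-10\right) 19 = \left(- \frac{1}{61}\right) \left(-10\right) 19 = \frac{10}{61} \cdot 19 = \frac{190}{61}$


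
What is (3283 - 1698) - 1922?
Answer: -337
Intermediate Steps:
(3283 - 1698) - 1922 = 1585 - 1922 = -337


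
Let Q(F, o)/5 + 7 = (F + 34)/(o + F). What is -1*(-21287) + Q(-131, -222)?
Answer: 7502441/353 ≈ 21253.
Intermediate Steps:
Q(F, o) = -35 + 5*(34 + F)/(F + o) (Q(F, o) = -35 + 5*((F + 34)/(o + F)) = -35 + 5*((34 + F)/(F + o)) = -35 + 5*(34 + F)/(F + o))
-1*(-21287) + Q(-131, -222) = -1*(-21287) + 5*(34 - 7*(-222) - 6*(-131))/(-131 - 222) = 21287 + 5*(34 + 1554 + 786)/(-353) = 21287 + 5*(-1/353)*2374 = 21287 - 11870/353 = 7502441/353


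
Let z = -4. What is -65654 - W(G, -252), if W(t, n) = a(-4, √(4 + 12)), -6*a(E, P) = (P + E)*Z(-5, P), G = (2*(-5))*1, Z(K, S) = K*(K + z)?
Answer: -65654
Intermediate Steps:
Z(K, S) = K*(-4 + K) (Z(K, S) = K*(K - 4) = K*(-4 + K))
G = -10 (G = -10*1 = -10)
a(E, P) = -15*E/2 - 15*P/2 (a(E, P) = -(P + E)*(-5*(-4 - 5))/6 = -(E + P)*(-5*(-9))/6 = -(E + P)*45/6 = -(45*E + 45*P)/6 = -15*E/2 - 15*P/2)
W(t, n) = 0 (W(t, n) = -15/2*(-4) - 15*√(4 + 12)/2 = 30 - 15*√16/2 = 30 - 15/2*4 = 30 - 30 = 0)
-65654 - W(G, -252) = -65654 - 1*0 = -65654 + 0 = -65654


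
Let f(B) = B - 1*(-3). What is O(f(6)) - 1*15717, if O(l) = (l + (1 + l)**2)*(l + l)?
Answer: -13755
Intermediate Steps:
f(B) = 3 + B (f(B) = B + 3 = 3 + B)
O(l) = 2*l*(l + (1 + l)**2) (O(l) = (l + (1 + l)**2)*(2*l) = 2*l*(l + (1 + l)**2))
O(f(6)) - 1*15717 = 2*(3 + 6)*((3 + 6) + (1 + (3 + 6))**2) - 1*15717 = 2*9*(9 + (1 + 9)**2) - 15717 = 2*9*(9 + 10**2) - 15717 = 2*9*(9 + 100) - 15717 = 2*9*109 - 15717 = 1962 - 15717 = -13755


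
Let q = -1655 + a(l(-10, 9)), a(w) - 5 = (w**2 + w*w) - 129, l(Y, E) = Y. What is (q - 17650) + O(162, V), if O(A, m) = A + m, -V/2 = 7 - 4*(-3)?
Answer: -19105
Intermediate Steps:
V = -38 (V = -2*(7 - 4*(-3)) = -2*(7 + 12) = -2*19 = -38)
a(w) = -124 + 2*w**2 (a(w) = 5 + ((w**2 + w*w) - 129) = 5 + ((w**2 + w**2) - 129) = 5 + (2*w**2 - 129) = 5 + (-129 + 2*w**2) = -124 + 2*w**2)
q = -1579 (q = -1655 + (-124 + 2*(-10)**2) = -1655 + (-124 + 2*100) = -1655 + (-124 + 200) = -1655 + 76 = -1579)
(q - 17650) + O(162, V) = (-1579 - 17650) + (162 - 38) = -19229 + 124 = -19105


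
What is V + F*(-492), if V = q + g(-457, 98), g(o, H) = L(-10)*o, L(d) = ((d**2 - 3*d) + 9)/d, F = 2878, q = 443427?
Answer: -9661967/10 ≈ -9.6620e+5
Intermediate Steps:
L(d) = (9 + d**2 - 3*d)/d
g(o, H) = -139*o/10 (g(o, H) = (-3 - 10 + 9/(-10))*o = (-3 - 10 + 9*(-1/10))*o = (-3 - 10 - 9/10)*o = -139*o/10)
V = 4497793/10 (V = 443427 - 139/10*(-457) = 443427 + 63523/10 = 4497793/10 ≈ 4.4978e+5)
V + F*(-492) = 4497793/10 + 2878*(-492) = 4497793/10 - 1415976 = -9661967/10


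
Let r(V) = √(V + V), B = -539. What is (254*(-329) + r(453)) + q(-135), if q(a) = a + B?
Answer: -84240 + √906 ≈ -84210.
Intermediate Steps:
q(a) = -539 + a (q(a) = a - 539 = -539 + a)
r(V) = √2*√V (r(V) = √(2*V) = √2*√V)
(254*(-329) + r(453)) + q(-135) = (254*(-329) + √2*√453) + (-539 - 135) = (-83566 + √906) - 674 = -84240 + √906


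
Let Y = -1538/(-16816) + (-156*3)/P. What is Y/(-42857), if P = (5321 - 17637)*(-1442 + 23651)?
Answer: -17528788565/8213568971174072 ≈ -2.1341e-6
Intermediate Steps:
P = -273526044 (P = -12316*22209 = -273526044)
Y = 17528788565/191650581496 (Y = -1538/(-16816) - 156*3/(-273526044) = -1538*(-1/16816) - 468*(-1/273526044) = 769/8408 + 39/22793837 = 17528788565/191650581496 ≈ 0.091462)
Y/(-42857) = (17528788565/191650581496)/(-42857) = (17528788565/191650581496)*(-1/42857) = -17528788565/8213568971174072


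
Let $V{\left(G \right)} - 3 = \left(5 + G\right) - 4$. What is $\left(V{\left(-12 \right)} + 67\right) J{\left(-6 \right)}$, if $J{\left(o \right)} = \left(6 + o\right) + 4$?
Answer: $236$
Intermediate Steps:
$J{\left(o \right)} = 10 + o$
$V{\left(G \right)} = 4 + G$ ($V{\left(G \right)} = 3 + \left(\left(5 + G\right) - 4\right) = 3 + \left(1 + G\right) = 4 + G$)
$\left(V{\left(-12 \right)} + 67\right) J{\left(-6 \right)} = \left(\left(4 - 12\right) + 67\right) \left(10 - 6\right) = \left(-8 + 67\right) 4 = 59 \cdot 4 = 236$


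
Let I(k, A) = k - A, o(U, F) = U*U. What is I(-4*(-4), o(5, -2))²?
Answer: 81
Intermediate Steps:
o(U, F) = U²
I(-4*(-4), o(5, -2))² = (-4*(-4) - 1*5²)² = (16 - 1*25)² = (16 - 25)² = (-9)² = 81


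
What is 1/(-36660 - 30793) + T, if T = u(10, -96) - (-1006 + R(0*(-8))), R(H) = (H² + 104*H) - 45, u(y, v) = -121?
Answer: 62731289/67453 ≈ 930.00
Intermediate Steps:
R(H) = -45 + H² + 104*H
T = 930 (T = -121 - (-1006 + (-45 + (0*(-8))² + 104*(0*(-8)))) = -121 - (-1006 + (-45 + 0² + 104*0)) = -121 - (-1006 + (-45 + 0 + 0)) = -121 - (-1006 - 45) = -121 - 1*(-1051) = -121 + 1051 = 930)
1/(-36660 - 30793) + T = 1/(-36660 - 30793) + 930 = 1/(-67453) + 930 = -1/67453 + 930 = 62731289/67453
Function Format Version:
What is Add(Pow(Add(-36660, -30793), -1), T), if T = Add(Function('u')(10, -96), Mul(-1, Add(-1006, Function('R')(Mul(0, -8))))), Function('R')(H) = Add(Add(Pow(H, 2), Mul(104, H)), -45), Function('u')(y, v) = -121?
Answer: Rational(62731289, 67453) ≈ 930.00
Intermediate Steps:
Function('R')(H) = Add(-45, Pow(H, 2), Mul(104, H))
T = 930 (T = Add(-121, Mul(-1, Add(-1006, Add(-45, Pow(Mul(0, -8), 2), Mul(104, Mul(0, -8)))))) = Add(-121, Mul(-1, Add(-1006, Add(-45, Pow(0, 2), Mul(104, 0))))) = Add(-121, Mul(-1, Add(-1006, Add(-45, 0, 0)))) = Add(-121, Mul(-1, Add(-1006, -45))) = Add(-121, Mul(-1, -1051)) = Add(-121, 1051) = 930)
Add(Pow(Add(-36660, -30793), -1), T) = Add(Pow(Add(-36660, -30793), -1), 930) = Add(Pow(-67453, -1), 930) = Add(Rational(-1, 67453), 930) = Rational(62731289, 67453)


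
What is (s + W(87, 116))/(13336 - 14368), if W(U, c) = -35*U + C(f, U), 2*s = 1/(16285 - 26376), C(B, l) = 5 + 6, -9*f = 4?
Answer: 61232189/20827824 ≈ 2.9399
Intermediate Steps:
f = -4/9 (f = -⅑*4 = -4/9 ≈ -0.44444)
C(B, l) = 11
s = -1/20182 (s = 1/(2*(16285 - 26376)) = (½)/(-10091) = (½)*(-1/10091) = -1/20182 ≈ -4.9549e-5)
W(U, c) = 11 - 35*U (W(U, c) = -35*U + 11 = 11 - 35*U)
(s + W(87, 116))/(13336 - 14368) = (-1/20182 + (11 - 35*87))/(13336 - 14368) = (-1/20182 + (11 - 3045))/(-1032) = (-1/20182 - 3034)*(-1/1032) = -61232189/20182*(-1/1032) = 61232189/20827824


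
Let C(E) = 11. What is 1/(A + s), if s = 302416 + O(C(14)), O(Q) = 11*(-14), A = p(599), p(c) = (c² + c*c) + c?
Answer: 1/1020463 ≈ 9.7995e-7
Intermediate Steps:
p(c) = c + 2*c² (p(c) = (c² + c²) + c = 2*c² + c = c + 2*c²)
A = 718201 (A = 599*(1 + 2*599) = 599*(1 + 1198) = 599*1199 = 718201)
O(Q) = -154
s = 302262 (s = 302416 - 154 = 302262)
1/(A + s) = 1/(718201 + 302262) = 1/1020463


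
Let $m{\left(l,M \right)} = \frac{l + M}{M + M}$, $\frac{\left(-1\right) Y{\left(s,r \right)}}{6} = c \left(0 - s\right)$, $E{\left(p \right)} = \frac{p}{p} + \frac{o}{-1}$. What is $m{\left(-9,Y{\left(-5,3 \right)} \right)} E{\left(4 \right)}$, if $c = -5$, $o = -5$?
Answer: $\frac{141}{50} \approx 2.82$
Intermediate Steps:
$E{\left(p \right)} = 6$ ($E{\left(p \right)} = \frac{p}{p} - \frac{5}{-1} = 1 - -5 = 1 + 5 = 6$)
$Y{\left(s,r \right)} = - 30 s$ ($Y{\left(s,r \right)} = - 6 \left(- 5 \left(0 - s\right)\right) = - 6 \left(- 5 \left(- s\right)\right) = - 6 \cdot 5 s = - 30 s$)
$m{\left(l,M \right)} = \frac{M + l}{2 M}$
$m{\left(-9,Y{\left(-5,3 \right)} \right)} E{\left(4 \right)} = \frac{\left(-30\right) \left(-5\right) - 9}{2 \left(\left(-30\right) \left(-5\right)\right)} 6 = \frac{150 - 9}{2 \cdot 150} \cdot 6 = \frac{1}{2} \cdot \frac{1}{150} \cdot 141 \cdot 6 = \frac{47}{100} \cdot 6 = \frac{141}{50}$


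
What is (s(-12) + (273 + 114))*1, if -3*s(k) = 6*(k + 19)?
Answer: 373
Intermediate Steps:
s(k) = -38 - 2*k (s(k) = -2*(k + 19) = -2*(19 + k) = -(114 + 6*k)/3 = -38 - 2*k)
(s(-12) + (273 + 114))*1 = ((-38 - 2*(-12)) + (273 + 114))*1 = ((-38 + 24) + 387)*1 = (-14 + 387)*1 = 373*1 = 373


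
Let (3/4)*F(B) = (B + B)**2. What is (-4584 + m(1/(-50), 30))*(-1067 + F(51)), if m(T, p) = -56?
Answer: -59415200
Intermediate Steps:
F(B) = 16*B**2/3 (F(B) = 4*(B + B)**2/3 = 4*(2*B)**2/3 = 4*(4*B**2)/3 = 16*B**2/3)
(-4584 + m(1/(-50), 30))*(-1067 + F(51)) = (-4584 - 56)*(-1067 + (16/3)*51**2) = -4640*(-1067 + (16/3)*2601) = -4640*(-1067 + 13872) = -4640*12805 = -59415200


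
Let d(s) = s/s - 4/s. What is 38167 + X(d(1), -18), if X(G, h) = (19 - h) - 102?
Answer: 38102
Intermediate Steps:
d(s) = 1 - 4/s
X(G, h) = -83 - h
38167 + X(d(1), -18) = 38167 + (-83 - 1*(-18)) = 38167 + (-83 + 18) = 38167 - 65 = 38102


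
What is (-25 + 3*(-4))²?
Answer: 1369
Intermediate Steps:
(-25 + 3*(-4))² = (-25 - 12)² = (-37)² = 1369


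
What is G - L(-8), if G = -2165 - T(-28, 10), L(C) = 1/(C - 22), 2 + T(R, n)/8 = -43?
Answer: -54149/30 ≈ -1805.0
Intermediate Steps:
T(R, n) = -360 (T(R, n) = -16 + 8*(-43) = -16 - 344 = -360)
L(C) = 1/(-22 + C)
G = -1805 (G = -2165 - 1*(-360) = -2165 + 360 = -1805)
G - L(-8) = -1805 - 1/(-22 - 8) = -1805 - 1/(-30) = -1805 - 1*(-1/30) = -1805 + 1/30 = -54149/30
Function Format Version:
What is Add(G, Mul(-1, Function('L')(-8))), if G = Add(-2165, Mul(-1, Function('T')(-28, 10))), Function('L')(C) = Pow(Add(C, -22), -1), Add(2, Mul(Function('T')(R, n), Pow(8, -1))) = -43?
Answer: Rational(-54149, 30) ≈ -1805.0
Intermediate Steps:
Function('T')(R, n) = -360 (Function('T')(R, n) = Add(-16, Mul(8, -43)) = Add(-16, -344) = -360)
Function('L')(C) = Pow(Add(-22, C), -1)
G = -1805 (G = Add(-2165, Mul(-1, -360)) = Add(-2165, 360) = -1805)
Add(G, Mul(-1, Function('L')(-8))) = Add(-1805, Mul(-1, Pow(Add(-22, -8), -1))) = Add(-1805, Mul(-1, Pow(-30, -1))) = Add(-1805, Mul(-1, Rational(-1, 30))) = Add(-1805, Rational(1, 30)) = Rational(-54149, 30)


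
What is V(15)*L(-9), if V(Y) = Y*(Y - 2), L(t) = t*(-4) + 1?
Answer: 7215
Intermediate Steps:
L(t) = 1 - 4*t (L(t) = -4*t + 1 = 1 - 4*t)
V(Y) = Y*(-2 + Y)
V(15)*L(-9) = (15*(-2 + 15))*(1 - 4*(-9)) = (15*13)*(1 + 36) = 195*37 = 7215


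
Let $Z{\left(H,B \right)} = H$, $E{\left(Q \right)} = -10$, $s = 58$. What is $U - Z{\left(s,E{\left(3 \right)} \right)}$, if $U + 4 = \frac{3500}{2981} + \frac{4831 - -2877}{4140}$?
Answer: $- \frac{181923883}{3085335} \approx -58.964$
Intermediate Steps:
$U = - \frac{2974453}{3085335}$ ($U = -4 + \left(\frac{3500}{2981} + \frac{4831 - -2877}{4140}\right) = -4 + \left(3500 \cdot \frac{1}{2981} + \left(4831 + 2877\right) \frac{1}{4140}\right) = -4 + \left(\frac{3500}{2981} + 7708 \cdot \frac{1}{4140}\right) = -4 + \left(\frac{3500}{2981} + \frac{1927}{1035}\right) = -4 + \frac{9366887}{3085335} = - \frac{2974453}{3085335} \approx -0.96406$)
$U - Z{\left(s,E{\left(3 \right)} \right)} = - \frac{2974453}{3085335} - 58 = - \frac{181923883}{3085335}$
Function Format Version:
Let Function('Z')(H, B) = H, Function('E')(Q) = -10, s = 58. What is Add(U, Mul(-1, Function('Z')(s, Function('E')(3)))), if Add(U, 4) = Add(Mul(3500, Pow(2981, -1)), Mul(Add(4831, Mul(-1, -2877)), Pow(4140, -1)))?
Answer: Rational(-181923883, 3085335) ≈ -58.964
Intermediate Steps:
U = Rational(-2974453, 3085335) (U = Add(-4, Add(Mul(3500, Pow(2981, -1)), Mul(Add(4831, Mul(-1, -2877)), Pow(4140, -1)))) = Add(-4, Add(Mul(3500, Rational(1, 2981)), Mul(Add(4831, 2877), Rational(1, 4140)))) = Add(-4, Add(Rational(3500, 2981), Mul(7708, Rational(1, 4140)))) = Add(-4, Add(Rational(3500, 2981), Rational(1927, 1035))) = Add(-4, Rational(9366887, 3085335)) = Rational(-2974453, 3085335) ≈ -0.96406)
Add(U, Mul(-1, Function('Z')(s, Function('E')(3)))) = Add(Rational(-2974453, 3085335), Mul(-1, 58)) = Add(Rational(-2974453, 3085335), -58) = Rational(-181923883, 3085335)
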